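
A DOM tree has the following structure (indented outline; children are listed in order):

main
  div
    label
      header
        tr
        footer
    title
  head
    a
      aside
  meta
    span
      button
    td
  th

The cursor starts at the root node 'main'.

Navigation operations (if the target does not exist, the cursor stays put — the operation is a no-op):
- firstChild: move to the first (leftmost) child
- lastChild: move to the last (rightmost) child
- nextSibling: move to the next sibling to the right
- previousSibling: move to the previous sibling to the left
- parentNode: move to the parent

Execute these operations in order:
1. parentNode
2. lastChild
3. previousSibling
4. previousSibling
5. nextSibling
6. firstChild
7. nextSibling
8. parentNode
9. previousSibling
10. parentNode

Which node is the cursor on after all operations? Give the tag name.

Answer: main

Derivation:
After 1 (parentNode): main (no-op, stayed)
After 2 (lastChild): th
After 3 (previousSibling): meta
After 4 (previousSibling): head
After 5 (nextSibling): meta
After 6 (firstChild): span
After 7 (nextSibling): td
After 8 (parentNode): meta
After 9 (previousSibling): head
After 10 (parentNode): main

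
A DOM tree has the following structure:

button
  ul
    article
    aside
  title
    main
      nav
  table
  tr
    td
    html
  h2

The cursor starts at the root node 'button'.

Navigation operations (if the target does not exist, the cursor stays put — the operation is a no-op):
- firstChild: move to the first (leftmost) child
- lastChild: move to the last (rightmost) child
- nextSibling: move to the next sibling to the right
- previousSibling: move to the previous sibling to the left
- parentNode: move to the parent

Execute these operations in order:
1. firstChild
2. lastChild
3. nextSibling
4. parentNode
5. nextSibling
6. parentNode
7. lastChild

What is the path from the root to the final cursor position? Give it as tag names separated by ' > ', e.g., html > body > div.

Answer: button > h2

Derivation:
After 1 (firstChild): ul
After 2 (lastChild): aside
After 3 (nextSibling): aside (no-op, stayed)
After 4 (parentNode): ul
After 5 (nextSibling): title
After 6 (parentNode): button
After 7 (lastChild): h2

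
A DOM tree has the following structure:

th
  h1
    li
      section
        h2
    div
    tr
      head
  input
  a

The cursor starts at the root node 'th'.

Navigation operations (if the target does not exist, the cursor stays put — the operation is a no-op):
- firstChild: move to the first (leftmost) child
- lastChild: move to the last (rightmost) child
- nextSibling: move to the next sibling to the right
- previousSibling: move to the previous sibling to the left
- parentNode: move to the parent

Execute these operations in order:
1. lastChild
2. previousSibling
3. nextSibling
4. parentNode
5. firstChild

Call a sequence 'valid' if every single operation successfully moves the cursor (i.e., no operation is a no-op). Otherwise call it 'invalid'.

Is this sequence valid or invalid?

Answer: valid

Derivation:
After 1 (lastChild): a
After 2 (previousSibling): input
After 3 (nextSibling): a
After 4 (parentNode): th
After 5 (firstChild): h1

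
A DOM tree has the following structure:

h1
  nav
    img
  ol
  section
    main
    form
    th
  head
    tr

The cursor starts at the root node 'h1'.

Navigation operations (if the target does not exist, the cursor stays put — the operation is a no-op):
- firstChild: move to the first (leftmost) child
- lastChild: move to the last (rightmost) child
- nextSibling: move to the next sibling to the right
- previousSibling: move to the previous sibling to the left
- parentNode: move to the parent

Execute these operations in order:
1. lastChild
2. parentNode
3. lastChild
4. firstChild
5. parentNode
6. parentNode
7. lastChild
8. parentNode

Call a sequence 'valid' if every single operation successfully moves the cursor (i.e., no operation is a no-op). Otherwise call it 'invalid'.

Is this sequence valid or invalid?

Answer: valid

Derivation:
After 1 (lastChild): head
After 2 (parentNode): h1
After 3 (lastChild): head
After 4 (firstChild): tr
After 5 (parentNode): head
After 6 (parentNode): h1
After 7 (lastChild): head
After 8 (parentNode): h1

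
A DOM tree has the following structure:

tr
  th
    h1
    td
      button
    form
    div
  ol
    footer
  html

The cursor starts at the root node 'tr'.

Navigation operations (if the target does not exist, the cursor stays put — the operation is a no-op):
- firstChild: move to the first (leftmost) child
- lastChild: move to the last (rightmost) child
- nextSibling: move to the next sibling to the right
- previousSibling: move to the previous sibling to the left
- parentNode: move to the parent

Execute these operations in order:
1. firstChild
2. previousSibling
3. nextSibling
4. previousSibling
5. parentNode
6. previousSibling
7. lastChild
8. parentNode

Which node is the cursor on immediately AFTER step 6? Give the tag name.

Answer: tr

Derivation:
After 1 (firstChild): th
After 2 (previousSibling): th (no-op, stayed)
After 3 (nextSibling): ol
After 4 (previousSibling): th
After 5 (parentNode): tr
After 6 (previousSibling): tr (no-op, stayed)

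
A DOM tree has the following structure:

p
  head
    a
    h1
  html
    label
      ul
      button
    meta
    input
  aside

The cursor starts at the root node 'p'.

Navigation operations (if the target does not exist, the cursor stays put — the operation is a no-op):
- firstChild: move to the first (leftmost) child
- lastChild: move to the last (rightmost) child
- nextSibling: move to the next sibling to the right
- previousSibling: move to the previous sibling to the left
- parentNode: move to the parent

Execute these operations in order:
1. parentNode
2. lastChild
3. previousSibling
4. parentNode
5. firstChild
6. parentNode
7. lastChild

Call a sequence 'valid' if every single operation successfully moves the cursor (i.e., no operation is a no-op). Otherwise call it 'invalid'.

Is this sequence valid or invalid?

After 1 (parentNode): p (no-op, stayed)
After 2 (lastChild): aside
After 3 (previousSibling): html
After 4 (parentNode): p
After 5 (firstChild): head
After 6 (parentNode): p
After 7 (lastChild): aside

Answer: invalid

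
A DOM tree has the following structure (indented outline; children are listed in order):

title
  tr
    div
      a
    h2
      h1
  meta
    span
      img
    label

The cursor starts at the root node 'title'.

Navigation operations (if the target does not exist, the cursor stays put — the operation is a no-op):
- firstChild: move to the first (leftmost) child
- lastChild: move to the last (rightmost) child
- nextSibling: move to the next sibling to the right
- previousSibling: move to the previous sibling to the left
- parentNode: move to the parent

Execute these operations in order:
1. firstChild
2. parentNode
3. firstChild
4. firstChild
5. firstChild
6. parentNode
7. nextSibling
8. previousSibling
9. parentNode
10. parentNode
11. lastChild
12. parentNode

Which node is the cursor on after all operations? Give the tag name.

After 1 (firstChild): tr
After 2 (parentNode): title
After 3 (firstChild): tr
After 4 (firstChild): div
After 5 (firstChild): a
After 6 (parentNode): div
After 7 (nextSibling): h2
After 8 (previousSibling): div
After 9 (parentNode): tr
After 10 (parentNode): title
After 11 (lastChild): meta
After 12 (parentNode): title

Answer: title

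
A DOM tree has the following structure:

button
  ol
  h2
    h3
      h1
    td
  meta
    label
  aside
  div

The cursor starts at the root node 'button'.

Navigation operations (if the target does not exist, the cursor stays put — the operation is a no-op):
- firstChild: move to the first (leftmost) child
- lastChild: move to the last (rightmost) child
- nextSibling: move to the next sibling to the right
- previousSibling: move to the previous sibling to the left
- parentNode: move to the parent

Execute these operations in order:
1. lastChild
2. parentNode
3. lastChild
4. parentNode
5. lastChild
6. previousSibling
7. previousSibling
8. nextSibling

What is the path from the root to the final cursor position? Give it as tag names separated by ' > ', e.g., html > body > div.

After 1 (lastChild): div
After 2 (parentNode): button
After 3 (lastChild): div
After 4 (parentNode): button
After 5 (lastChild): div
After 6 (previousSibling): aside
After 7 (previousSibling): meta
After 8 (nextSibling): aside

Answer: button > aside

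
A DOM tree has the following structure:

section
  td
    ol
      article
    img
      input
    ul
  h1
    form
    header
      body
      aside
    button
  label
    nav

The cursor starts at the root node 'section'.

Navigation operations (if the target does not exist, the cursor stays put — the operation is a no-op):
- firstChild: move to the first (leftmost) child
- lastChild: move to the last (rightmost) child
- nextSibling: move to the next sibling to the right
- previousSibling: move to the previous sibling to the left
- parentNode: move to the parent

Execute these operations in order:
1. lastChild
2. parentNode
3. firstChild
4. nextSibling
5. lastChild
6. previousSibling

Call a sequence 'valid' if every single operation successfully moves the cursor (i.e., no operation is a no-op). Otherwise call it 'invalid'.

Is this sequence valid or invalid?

Answer: valid

Derivation:
After 1 (lastChild): label
After 2 (parentNode): section
After 3 (firstChild): td
After 4 (nextSibling): h1
After 5 (lastChild): button
After 6 (previousSibling): header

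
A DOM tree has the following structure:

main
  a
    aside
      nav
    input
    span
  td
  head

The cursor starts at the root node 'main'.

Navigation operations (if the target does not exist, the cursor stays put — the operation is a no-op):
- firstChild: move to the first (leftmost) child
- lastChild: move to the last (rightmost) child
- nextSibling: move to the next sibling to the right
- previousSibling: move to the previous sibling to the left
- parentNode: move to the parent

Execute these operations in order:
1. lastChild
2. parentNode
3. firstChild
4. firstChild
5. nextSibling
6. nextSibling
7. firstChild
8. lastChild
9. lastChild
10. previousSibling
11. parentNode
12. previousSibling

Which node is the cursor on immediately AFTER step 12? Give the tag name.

Answer: a

Derivation:
After 1 (lastChild): head
After 2 (parentNode): main
After 3 (firstChild): a
After 4 (firstChild): aside
After 5 (nextSibling): input
After 6 (nextSibling): span
After 7 (firstChild): span (no-op, stayed)
After 8 (lastChild): span (no-op, stayed)
After 9 (lastChild): span (no-op, stayed)
After 10 (previousSibling): input
After 11 (parentNode): a
After 12 (previousSibling): a (no-op, stayed)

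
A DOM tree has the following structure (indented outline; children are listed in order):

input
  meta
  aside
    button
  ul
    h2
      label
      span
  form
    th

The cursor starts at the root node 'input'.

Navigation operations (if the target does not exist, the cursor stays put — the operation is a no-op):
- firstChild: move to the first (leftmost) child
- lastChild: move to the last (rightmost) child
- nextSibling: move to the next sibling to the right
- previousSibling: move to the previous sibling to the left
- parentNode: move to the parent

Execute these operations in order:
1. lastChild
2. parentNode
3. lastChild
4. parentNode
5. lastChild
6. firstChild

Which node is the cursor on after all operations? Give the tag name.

After 1 (lastChild): form
After 2 (parentNode): input
After 3 (lastChild): form
After 4 (parentNode): input
After 5 (lastChild): form
After 6 (firstChild): th

Answer: th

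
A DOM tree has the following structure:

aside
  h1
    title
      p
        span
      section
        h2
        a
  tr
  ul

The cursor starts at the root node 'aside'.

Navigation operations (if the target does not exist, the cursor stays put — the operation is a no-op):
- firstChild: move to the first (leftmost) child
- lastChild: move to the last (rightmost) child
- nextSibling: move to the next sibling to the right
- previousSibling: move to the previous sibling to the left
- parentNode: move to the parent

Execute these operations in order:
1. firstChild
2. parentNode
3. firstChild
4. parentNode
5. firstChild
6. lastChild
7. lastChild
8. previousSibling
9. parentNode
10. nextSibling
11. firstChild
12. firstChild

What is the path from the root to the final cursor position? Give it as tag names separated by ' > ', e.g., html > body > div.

After 1 (firstChild): h1
After 2 (parentNode): aside
After 3 (firstChild): h1
After 4 (parentNode): aside
After 5 (firstChild): h1
After 6 (lastChild): title
After 7 (lastChild): section
After 8 (previousSibling): p
After 9 (parentNode): title
After 10 (nextSibling): title (no-op, stayed)
After 11 (firstChild): p
After 12 (firstChild): span

Answer: aside > h1 > title > p > span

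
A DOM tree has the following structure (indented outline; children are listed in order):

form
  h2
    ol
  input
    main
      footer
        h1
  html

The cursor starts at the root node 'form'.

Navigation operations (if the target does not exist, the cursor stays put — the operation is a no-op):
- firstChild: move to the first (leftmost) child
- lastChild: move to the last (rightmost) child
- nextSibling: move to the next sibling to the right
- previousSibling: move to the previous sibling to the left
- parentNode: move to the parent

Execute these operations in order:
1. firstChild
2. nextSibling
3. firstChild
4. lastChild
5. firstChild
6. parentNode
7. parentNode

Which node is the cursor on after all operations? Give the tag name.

After 1 (firstChild): h2
After 2 (nextSibling): input
After 3 (firstChild): main
After 4 (lastChild): footer
After 5 (firstChild): h1
After 6 (parentNode): footer
After 7 (parentNode): main

Answer: main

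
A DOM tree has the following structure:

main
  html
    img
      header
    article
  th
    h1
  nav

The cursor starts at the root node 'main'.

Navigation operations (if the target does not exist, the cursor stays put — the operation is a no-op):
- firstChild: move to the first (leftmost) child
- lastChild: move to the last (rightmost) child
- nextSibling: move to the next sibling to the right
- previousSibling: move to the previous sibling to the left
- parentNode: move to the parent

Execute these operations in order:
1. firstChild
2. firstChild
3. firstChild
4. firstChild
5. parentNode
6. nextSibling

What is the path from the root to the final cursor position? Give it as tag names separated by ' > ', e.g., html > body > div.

After 1 (firstChild): html
After 2 (firstChild): img
After 3 (firstChild): header
After 4 (firstChild): header (no-op, stayed)
After 5 (parentNode): img
After 6 (nextSibling): article

Answer: main > html > article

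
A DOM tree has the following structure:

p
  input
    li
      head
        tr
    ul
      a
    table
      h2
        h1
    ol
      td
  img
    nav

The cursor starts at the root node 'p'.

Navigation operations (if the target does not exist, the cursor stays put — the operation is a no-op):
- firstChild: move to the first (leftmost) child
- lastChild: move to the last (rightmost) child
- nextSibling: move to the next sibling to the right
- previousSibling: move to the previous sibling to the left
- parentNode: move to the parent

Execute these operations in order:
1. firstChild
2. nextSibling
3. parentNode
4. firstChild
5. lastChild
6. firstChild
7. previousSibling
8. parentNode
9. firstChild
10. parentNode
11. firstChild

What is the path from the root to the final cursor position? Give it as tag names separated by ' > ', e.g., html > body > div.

Answer: p > input > ol > td

Derivation:
After 1 (firstChild): input
After 2 (nextSibling): img
After 3 (parentNode): p
After 4 (firstChild): input
After 5 (lastChild): ol
After 6 (firstChild): td
After 7 (previousSibling): td (no-op, stayed)
After 8 (parentNode): ol
After 9 (firstChild): td
After 10 (parentNode): ol
After 11 (firstChild): td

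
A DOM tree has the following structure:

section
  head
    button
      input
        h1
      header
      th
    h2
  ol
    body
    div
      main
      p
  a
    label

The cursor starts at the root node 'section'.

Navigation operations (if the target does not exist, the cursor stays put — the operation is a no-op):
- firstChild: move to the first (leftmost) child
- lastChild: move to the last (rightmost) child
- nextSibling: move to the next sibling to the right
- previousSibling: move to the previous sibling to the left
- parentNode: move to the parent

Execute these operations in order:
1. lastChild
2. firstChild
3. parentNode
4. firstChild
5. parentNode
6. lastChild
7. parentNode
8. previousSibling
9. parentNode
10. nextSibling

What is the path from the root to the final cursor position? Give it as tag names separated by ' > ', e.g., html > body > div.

After 1 (lastChild): a
After 2 (firstChild): label
After 3 (parentNode): a
After 4 (firstChild): label
After 5 (parentNode): a
After 6 (lastChild): label
After 7 (parentNode): a
After 8 (previousSibling): ol
After 9 (parentNode): section
After 10 (nextSibling): section (no-op, stayed)

Answer: section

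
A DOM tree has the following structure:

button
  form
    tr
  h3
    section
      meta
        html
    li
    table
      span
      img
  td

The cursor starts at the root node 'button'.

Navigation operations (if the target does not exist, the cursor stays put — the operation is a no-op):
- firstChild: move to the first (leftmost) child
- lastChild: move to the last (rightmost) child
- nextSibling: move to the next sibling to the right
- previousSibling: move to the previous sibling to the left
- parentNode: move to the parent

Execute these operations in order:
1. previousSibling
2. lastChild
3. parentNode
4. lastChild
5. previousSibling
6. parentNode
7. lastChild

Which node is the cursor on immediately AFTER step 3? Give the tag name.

After 1 (previousSibling): button (no-op, stayed)
After 2 (lastChild): td
After 3 (parentNode): button

Answer: button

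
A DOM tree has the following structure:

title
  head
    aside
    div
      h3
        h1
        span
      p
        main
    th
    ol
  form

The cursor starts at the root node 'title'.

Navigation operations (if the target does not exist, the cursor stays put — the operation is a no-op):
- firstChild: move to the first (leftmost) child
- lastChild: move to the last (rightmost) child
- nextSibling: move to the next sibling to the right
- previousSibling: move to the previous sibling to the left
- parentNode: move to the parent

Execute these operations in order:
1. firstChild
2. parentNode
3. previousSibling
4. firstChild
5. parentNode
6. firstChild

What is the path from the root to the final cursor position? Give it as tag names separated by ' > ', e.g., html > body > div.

After 1 (firstChild): head
After 2 (parentNode): title
After 3 (previousSibling): title (no-op, stayed)
After 4 (firstChild): head
After 5 (parentNode): title
After 6 (firstChild): head

Answer: title > head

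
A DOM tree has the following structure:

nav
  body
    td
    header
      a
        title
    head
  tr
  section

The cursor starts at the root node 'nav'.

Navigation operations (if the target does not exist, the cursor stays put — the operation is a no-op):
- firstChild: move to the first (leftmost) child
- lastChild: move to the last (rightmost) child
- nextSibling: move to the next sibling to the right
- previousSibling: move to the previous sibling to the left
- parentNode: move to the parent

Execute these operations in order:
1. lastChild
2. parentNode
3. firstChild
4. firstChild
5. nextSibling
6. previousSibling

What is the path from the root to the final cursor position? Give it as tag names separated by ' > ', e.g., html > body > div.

After 1 (lastChild): section
After 2 (parentNode): nav
After 3 (firstChild): body
After 4 (firstChild): td
After 5 (nextSibling): header
After 6 (previousSibling): td

Answer: nav > body > td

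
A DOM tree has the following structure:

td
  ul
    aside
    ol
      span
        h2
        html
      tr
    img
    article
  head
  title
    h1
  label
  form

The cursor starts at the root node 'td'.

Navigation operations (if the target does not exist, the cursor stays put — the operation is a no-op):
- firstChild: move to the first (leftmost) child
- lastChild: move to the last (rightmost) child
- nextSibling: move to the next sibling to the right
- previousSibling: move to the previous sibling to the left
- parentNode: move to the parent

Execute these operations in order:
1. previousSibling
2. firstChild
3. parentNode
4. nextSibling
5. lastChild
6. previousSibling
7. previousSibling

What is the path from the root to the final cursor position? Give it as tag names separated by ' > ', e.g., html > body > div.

After 1 (previousSibling): td (no-op, stayed)
After 2 (firstChild): ul
After 3 (parentNode): td
After 4 (nextSibling): td (no-op, stayed)
After 5 (lastChild): form
After 6 (previousSibling): label
After 7 (previousSibling): title

Answer: td > title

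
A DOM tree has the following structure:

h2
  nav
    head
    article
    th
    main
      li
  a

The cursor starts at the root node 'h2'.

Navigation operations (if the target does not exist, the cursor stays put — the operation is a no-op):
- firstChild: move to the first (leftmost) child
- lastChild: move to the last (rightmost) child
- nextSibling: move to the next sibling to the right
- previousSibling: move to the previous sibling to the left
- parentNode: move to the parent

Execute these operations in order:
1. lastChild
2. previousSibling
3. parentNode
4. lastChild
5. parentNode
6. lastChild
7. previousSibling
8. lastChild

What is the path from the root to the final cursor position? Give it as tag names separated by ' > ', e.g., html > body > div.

After 1 (lastChild): a
After 2 (previousSibling): nav
After 3 (parentNode): h2
After 4 (lastChild): a
After 5 (parentNode): h2
After 6 (lastChild): a
After 7 (previousSibling): nav
After 8 (lastChild): main

Answer: h2 > nav > main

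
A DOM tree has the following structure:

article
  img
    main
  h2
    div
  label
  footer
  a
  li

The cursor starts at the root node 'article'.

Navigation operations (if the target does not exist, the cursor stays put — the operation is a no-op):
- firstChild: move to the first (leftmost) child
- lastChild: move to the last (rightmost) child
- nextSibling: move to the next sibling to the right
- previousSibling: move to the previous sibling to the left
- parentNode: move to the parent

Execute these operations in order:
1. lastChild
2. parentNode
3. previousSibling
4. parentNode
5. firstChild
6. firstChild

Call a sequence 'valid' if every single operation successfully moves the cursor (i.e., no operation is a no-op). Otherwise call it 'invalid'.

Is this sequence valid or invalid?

Answer: invalid

Derivation:
After 1 (lastChild): li
After 2 (parentNode): article
After 3 (previousSibling): article (no-op, stayed)
After 4 (parentNode): article (no-op, stayed)
After 5 (firstChild): img
After 6 (firstChild): main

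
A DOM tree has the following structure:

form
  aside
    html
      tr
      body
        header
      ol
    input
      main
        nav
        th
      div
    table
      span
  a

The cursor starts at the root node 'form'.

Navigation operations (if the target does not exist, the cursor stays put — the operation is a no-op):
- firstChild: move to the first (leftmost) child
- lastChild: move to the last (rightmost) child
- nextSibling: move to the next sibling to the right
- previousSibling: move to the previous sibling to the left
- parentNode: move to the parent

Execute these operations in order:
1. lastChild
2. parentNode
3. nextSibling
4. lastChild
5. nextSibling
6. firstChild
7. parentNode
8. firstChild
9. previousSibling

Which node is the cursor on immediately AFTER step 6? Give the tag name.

After 1 (lastChild): a
After 2 (parentNode): form
After 3 (nextSibling): form (no-op, stayed)
After 4 (lastChild): a
After 5 (nextSibling): a (no-op, stayed)
After 6 (firstChild): a (no-op, stayed)

Answer: a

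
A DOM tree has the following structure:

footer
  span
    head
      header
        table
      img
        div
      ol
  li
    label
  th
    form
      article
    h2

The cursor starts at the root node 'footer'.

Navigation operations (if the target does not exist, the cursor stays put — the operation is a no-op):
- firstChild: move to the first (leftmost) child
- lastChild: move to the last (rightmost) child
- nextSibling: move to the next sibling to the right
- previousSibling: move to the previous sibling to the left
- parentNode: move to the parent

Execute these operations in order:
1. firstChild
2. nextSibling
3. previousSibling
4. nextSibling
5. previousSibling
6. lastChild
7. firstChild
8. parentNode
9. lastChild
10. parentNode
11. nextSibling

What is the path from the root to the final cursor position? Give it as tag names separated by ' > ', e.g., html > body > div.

After 1 (firstChild): span
After 2 (nextSibling): li
After 3 (previousSibling): span
After 4 (nextSibling): li
After 5 (previousSibling): span
After 6 (lastChild): head
After 7 (firstChild): header
After 8 (parentNode): head
After 9 (lastChild): ol
After 10 (parentNode): head
After 11 (nextSibling): head (no-op, stayed)

Answer: footer > span > head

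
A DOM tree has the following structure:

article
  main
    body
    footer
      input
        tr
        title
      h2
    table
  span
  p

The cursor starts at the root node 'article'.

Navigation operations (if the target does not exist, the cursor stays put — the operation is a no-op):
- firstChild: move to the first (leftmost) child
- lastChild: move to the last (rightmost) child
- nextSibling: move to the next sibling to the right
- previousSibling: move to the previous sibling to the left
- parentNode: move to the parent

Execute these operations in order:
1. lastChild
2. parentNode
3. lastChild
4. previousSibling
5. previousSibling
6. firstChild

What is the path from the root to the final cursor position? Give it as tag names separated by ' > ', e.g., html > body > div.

Answer: article > main > body

Derivation:
After 1 (lastChild): p
After 2 (parentNode): article
After 3 (lastChild): p
After 4 (previousSibling): span
After 5 (previousSibling): main
After 6 (firstChild): body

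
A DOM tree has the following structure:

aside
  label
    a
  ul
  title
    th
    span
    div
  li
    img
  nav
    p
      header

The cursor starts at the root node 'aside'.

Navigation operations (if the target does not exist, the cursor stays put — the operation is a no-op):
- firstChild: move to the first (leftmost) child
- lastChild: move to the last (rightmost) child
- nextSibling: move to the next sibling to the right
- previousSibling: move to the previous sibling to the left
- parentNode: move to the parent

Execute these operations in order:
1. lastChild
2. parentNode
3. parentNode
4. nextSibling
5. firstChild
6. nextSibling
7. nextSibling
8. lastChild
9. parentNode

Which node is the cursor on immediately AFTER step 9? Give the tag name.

Answer: title

Derivation:
After 1 (lastChild): nav
After 2 (parentNode): aside
After 3 (parentNode): aside (no-op, stayed)
After 4 (nextSibling): aside (no-op, stayed)
After 5 (firstChild): label
After 6 (nextSibling): ul
After 7 (nextSibling): title
After 8 (lastChild): div
After 9 (parentNode): title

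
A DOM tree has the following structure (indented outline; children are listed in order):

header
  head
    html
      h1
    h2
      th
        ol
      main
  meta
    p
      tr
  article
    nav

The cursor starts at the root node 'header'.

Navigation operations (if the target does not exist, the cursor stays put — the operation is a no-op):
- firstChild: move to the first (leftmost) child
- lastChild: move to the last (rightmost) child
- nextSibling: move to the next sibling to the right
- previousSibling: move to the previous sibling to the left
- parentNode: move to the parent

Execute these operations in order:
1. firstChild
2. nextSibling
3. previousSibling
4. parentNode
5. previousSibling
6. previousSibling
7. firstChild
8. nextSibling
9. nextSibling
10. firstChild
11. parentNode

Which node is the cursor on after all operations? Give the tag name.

After 1 (firstChild): head
After 2 (nextSibling): meta
After 3 (previousSibling): head
After 4 (parentNode): header
After 5 (previousSibling): header (no-op, stayed)
After 6 (previousSibling): header (no-op, stayed)
After 7 (firstChild): head
After 8 (nextSibling): meta
After 9 (nextSibling): article
After 10 (firstChild): nav
After 11 (parentNode): article

Answer: article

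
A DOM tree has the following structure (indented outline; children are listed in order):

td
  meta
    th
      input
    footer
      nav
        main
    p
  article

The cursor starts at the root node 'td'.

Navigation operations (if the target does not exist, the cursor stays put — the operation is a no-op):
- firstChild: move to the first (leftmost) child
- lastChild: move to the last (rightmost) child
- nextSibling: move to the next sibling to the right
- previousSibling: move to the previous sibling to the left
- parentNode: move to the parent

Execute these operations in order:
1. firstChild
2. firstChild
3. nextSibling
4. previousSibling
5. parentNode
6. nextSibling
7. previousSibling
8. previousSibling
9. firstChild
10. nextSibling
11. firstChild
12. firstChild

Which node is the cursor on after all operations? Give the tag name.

After 1 (firstChild): meta
After 2 (firstChild): th
After 3 (nextSibling): footer
After 4 (previousSibling): th
After 5 (parentNode): meta
After 6 (nextSibling): article
After 7 (previousSibling): meta
After 8 (previousSibling): meta (no-op, stayed)
After 9 (firstChild): th
After 10 (nextSibling): footer
After 11 (firstChild): nav
After 12 (firstChild): main

Answer: main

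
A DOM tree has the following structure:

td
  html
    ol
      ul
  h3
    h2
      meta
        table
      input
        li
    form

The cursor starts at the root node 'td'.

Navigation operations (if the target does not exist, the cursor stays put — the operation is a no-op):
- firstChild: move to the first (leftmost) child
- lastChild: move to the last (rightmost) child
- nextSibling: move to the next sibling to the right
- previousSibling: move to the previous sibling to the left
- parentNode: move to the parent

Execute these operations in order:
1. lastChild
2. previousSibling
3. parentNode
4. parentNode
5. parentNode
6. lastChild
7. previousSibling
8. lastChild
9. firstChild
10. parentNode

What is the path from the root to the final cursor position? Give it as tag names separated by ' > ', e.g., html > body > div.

After 1 (lastChild): h3
After 2 (previousSibling): html
After 3 (parentNode): td
After 4 (parentNode): td (no-op, stayed)
After 5 (parentNode): td (no-op, stayed)
After 6 (lastChild): h3
After 7 (previousSibling): html
After 8 (lastChild): ol
After 9 (firstChild): ul
After 10 (parentNode): ol

Answer: td > html > ol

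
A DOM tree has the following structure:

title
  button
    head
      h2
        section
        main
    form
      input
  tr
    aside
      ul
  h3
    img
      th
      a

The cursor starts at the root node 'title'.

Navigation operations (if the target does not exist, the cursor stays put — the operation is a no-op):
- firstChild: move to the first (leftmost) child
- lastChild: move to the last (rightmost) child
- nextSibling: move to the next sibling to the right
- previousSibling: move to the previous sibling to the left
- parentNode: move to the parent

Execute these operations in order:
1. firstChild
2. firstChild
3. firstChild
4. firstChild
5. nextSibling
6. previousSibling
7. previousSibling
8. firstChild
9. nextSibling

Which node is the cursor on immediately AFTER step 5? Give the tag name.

After 1 (firstChild): button
After 2 (firstChild): head
After 3 (firstChild): h2
After 4 (firstChild): section
After 5 (nextSibling): main

Answer: main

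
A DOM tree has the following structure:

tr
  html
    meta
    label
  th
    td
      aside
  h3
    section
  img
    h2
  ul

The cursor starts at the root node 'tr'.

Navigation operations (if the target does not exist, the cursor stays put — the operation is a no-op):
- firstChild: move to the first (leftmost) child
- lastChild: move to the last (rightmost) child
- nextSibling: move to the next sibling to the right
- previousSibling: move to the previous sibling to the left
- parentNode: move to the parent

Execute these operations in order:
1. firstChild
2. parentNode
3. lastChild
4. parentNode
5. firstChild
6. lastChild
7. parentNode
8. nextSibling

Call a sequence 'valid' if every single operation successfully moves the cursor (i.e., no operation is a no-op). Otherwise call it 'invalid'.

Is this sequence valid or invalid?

Answer: valid

Derivation:
After 1 (firstChild): html
After 2 (parentNode): tr
After 3 (lastChild): ul
After 4 (parentNode): tr
After 5 (firstChild): html
After 6 (lastChild): label
After 7 (parentNode): html
After 8 (nextSibling): th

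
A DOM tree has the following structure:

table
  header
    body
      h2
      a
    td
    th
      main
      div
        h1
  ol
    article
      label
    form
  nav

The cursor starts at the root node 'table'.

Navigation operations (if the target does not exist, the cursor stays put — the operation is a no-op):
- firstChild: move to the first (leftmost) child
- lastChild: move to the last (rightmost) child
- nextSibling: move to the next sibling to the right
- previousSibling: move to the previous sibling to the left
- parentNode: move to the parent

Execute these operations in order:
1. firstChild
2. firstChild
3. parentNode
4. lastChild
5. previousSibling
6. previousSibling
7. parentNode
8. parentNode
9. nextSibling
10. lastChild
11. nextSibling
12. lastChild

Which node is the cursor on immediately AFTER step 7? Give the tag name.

Answer: header

Derivation:
After 1 (firstChild): header
After 2 (firstChild): body
After 3 (parentNode): header
After 4 (lastChild): th
After 5 (previousSibling): td
After 6 (previousSibling): body
After 7 (parentNode): header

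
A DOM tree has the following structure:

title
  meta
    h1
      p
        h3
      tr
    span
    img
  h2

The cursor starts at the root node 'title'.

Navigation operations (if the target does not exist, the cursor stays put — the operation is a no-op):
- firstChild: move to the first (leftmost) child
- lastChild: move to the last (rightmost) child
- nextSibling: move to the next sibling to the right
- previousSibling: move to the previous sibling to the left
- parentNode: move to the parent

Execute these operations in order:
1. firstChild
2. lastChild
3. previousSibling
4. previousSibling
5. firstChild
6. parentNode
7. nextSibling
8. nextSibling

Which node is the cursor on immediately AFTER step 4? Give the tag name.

After 1 (firstChild): meta
After 2 (lastChild): img
After 3 (previousSibling): span
After 4 (previousSibling): h1

Answer: h1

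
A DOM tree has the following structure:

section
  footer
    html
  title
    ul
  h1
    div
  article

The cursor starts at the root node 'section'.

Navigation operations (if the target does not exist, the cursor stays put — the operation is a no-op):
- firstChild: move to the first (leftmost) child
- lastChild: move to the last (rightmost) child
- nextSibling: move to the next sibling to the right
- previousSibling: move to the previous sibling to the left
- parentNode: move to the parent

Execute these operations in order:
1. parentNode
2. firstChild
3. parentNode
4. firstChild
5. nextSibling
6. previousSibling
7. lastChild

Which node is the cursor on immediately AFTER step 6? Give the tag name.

After 1 (parentNode): section (no-op, stayed)
After 2 (firstChild): footer
After 3 (parentNode): section
After 4 (firstChild): footer
After 5 (nextSibling): title
After 6 (previousSibling): footer

Answer: footer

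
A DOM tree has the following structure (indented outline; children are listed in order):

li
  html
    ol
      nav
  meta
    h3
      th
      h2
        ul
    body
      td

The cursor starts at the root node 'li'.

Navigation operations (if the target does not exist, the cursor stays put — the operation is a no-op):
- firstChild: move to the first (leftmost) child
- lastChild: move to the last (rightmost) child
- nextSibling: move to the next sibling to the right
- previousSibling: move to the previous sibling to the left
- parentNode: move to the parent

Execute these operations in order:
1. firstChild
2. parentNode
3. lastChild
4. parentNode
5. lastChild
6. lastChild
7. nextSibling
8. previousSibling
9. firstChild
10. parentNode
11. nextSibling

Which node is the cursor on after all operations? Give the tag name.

Answer: body

Derivation:
After 1 (firstChild): html
After 2 (parentNode): li
After 3 (lastChild): meta
After 4 (parentNode): li
After 5 (lastChild): meta
After 6 (lastChild): body
After 7 (nextSibling): body (no-op, stayed)
After 8 (previousSibling): h3
After 9 (firstChild): th
After 10 (parentNode): h3
After 11 (nextSibling): body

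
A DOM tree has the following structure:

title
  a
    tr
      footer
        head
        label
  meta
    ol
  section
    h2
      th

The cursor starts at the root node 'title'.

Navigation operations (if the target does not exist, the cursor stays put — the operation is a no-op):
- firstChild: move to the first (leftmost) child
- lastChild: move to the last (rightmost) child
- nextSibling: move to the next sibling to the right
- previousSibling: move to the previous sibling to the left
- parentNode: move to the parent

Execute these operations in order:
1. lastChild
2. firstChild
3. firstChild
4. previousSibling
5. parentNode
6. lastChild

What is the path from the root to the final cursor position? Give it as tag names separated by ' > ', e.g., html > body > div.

Answer: title > section > h2 > th

Derivation:
After 1 (lastChild): section
After 2 (firstChild): h2
After 3 (firstChild): th
After 4 (previousSibling): th (no-op, stayed)
After 5 (parentNode): h2
After 6 (lastChild): th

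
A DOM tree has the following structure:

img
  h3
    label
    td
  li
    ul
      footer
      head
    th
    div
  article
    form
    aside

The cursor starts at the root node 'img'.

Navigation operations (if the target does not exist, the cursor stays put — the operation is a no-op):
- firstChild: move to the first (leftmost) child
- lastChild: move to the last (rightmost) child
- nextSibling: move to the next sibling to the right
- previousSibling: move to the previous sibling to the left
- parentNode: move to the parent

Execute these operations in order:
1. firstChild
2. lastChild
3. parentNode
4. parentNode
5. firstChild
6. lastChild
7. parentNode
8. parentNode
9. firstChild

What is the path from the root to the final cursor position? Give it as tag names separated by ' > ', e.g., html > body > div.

After 1 (firstChild): h3
After 2 (lastChild): td
After 3 (parentNode): h3
After 4 (parentNode): img
After 5 (firstChild): h3
After 6 (lastChild): td
After 7 (parentNode): h3
After 8 (parentNode): img
After 9 (firstChild): h3

Answer: img > h3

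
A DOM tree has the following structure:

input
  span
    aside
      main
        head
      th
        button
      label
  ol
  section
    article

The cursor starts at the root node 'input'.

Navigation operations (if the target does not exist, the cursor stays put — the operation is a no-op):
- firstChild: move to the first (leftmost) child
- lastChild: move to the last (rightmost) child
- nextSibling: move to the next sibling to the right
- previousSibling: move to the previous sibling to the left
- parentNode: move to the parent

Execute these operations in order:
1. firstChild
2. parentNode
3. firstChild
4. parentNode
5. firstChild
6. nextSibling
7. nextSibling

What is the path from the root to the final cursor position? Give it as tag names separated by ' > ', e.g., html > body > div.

Answer: input > section

Derivation:
After 1 (firstChild): span
After 2 (parentNode): input
After 3 (firstChild): span
After 4 (parentNode): input
After 5 (firstChild): span
After 6 (nextSibling): ol
After 7 (nextSibling): section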